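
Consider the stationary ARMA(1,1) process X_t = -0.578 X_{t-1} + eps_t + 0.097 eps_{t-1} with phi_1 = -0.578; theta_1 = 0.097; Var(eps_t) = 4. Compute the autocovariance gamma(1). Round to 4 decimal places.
\gamma(1) = -2.7273

Multiply the model equation by X_{t-k} and take expectations. With theta_0 = psi_0 = 1 and psi_j the MA(infinity) weights, this gives
  gamma(k) - sum_i phi_i gamma(k-i) = c_k,
  c_k = sigma^2 * sum_{j=k..q} theta_j psi_{j-k}   (c_k = 0 for k > q),
using gamma(-m) = gamma(m).
psi-weights needed (psi_j = theta_j + sum_i phi_i psi_{j-i}):
  psi_1 = theta_1 + phi_1 = 0.097 + (-0.578) = -0.481
Right-hand sides:
  c_0 = sigma^2 (1 + theta_1 psi_1) = 4 * (1 + (0.097)(-0.481)) = 4 * 0.953343 = 3.813372
  c_1 = sigma^2 theta_1 = 4 * (0.097) = 0.388
  c_2 = 0
Equations for k = 0 and k = 1 (AR order 1):
  gamma(0) = phi_1 gamma(1) + c_0
  gamma(1) = phi_1 gamma(0) + c_1
Substituting the second into the first: gamma(0) (1 - phi_1^2) = c_0 + phi_1 c_1, so
  gamma(0) = (c_0 + phi_1 c_1) / (1 - phi_1^2) = (3.813372 + (-0.578)(0.388)) / (1 - (-0.578)^2) = 3.589108 / 0.665916 = 5.389731.
  gamma(1) = phi_1 gamma(0) + c_1 = (-0.578)(5.389731) + (0.388) = -2.727264.
Therefore gamma(1) = -2.7273 (to 4 decimal places).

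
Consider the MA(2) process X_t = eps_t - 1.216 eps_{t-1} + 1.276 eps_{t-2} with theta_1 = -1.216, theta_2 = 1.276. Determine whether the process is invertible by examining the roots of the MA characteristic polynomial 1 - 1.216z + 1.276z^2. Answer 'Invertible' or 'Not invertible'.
\text{Not invertible}

The MA(q) characteristic polynomial is P(z) = 1 - 1.216z + 1.276z^2.
Invertibility requires all roots to lie outside the unit circle, i.e. |z| > 1 for every root.
Set 1 + (-1.216) z + (1.276) z^2 = 0, i.e. a z^2 + b z + c = 0 with a = 1.276, b = -1.216, c = 1.
Discriminant D = b^2 - 4ac = (-1.216)^2 - 4*(1.276)*1 = 1.478656 - (5.104) = -3.625344.
D < 0, so the roots are the complex-conjugate pair z = (-b +/- i sqrt(-D)) / (2a) = 0.4765 +/- 0.7461i.
For a conjugate pair |z|^2 = z * conj(z) = (product of roots) = c/a = 1/(1.276) = 0.783699, so |z| = sqrt(0.783699) = 0.8853 for both roots.
Moduli of all roots: 0.8853, 0.8853.
All moduli strictly greater than 1? No.
Verdict: Not invertible.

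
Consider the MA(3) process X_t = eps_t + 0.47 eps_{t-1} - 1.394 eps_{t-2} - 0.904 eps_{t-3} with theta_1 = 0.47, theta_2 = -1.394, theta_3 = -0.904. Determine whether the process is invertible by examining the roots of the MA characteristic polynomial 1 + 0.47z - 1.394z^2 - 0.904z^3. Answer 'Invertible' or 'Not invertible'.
\text{Not invertible}

The MA(q) characteristic polynomial is P(z) = 1 + 0.47z - 1.394z^2 - 0.904z^3.
Invertibility requires all roots to lie outside the unit circle, i.e. |z| > 1 for every root.
Degree 3: look for a simple real root z0 first, then factor out (1 - z/z0) and solve the remaining quadratic.
Testing z0 = -1.25: P(-1.25) = 1 + (0.47)(-1.25) + (-1.394)(-1.25)^2 + (-0.904)(-1.25)^3
  = 1 + (-0.5875) + (-2.178125) + (1.765625) = 0.  So z_0 = -1.25 is a root, |z_0| = 1.25.
Divide out the factor (1 + 0.8 z) = (1 - z/z0) (since 1/z0 = -0.8):
  P(z) = (1 + 0.8 z)(1 + (-0.33) z + (-1.13) z^2)
  [check: z-coef -0.33 - (-0.8) = 0.47; z^2-coef -1.13 - (-0.8)(-0.33) = -1.394; z^3-coef -(-0.8)(-1.13) = -0.904.]
Remaining roots from the quadratic factor 1 + (-0.33) z + (-1.13) z^2:
  Set 1 + (-0.33) z + (-1.13) z^2 = 0, i.e. a z^2 + b z + c = 0 with a = -1.13, b = -0.33, c = 1.
  Discriminant D = b^2 - 4ac = (-0.33)^2 - 4*(-1.13)*1 = 0.1089 - (-4.52) = 4.6289.
  D >= 0, so the roots are real: z = (-b +/- sqrt(D)) / (2a) = (0.33 +/- 2.151488) / (-2.26).
    z_1 = (0.33 + 2.151488) / (-2.26) = -1.098,   |z_1| = 1.098.
    z_2 = (0.33 - 2.151488) / (-2.26) = 0.806,   |z_2| = 0.806.
Moduli of all roots: 1.2500, 1.0980, 0.8060.
All moduli strictly greater than 1? No.
Verdict: Not invertible.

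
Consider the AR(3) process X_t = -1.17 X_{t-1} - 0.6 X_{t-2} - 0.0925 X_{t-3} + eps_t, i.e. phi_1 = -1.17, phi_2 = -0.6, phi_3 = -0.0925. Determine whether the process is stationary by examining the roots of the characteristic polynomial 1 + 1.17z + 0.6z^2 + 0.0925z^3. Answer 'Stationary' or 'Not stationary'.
\text{Stationary}

The AR(p) characteristic polynomial is P(z) = 1 + 1.17z + 0.6z^2 + 0.0925z^3.
Stationarity requires all roots to lie outside the unit circle, i.e. |z| > 1 for every root.
Degree 3: look for a simple real root z0 first, then factor out (1 - z/z0) and solve the remaining quadratic.
Testing z0 = -4: P(-4) = 1 + (1.17)(-4) + (0.6)(-4)^2 + (0.0925)(-4)^3
  = 1 + (-4.68) + (9.6) + (-5.92) = 0.  So z_0 = -4 is a root, |z_0| = 4.
Divide out the factor (1 + 0.25 z) = (1 - z/z0) (since 1/z0 = -0.25):
  P(z) = (1 + 0.25 z)(1 + (0.92) z + (0.37) z^2)
  [check: z-coef 0.92 - (-0.25) = 1.17; z^2-coef 0.37 - (-0.25)(0.92) = 0.6; z^3-coef -(-0.25)(0.37) = 0.0925.]
Remaining roots from the quadratic factor 1 + (0.92) z + (0.37) z^2:
  Set 1 + (0.92) z + (0.37) z^2 = 0, i.e. a z^2 + b z + c = 0 with a = 0.37, b = 0.92, c = 1.
  Discriminant D = b^2 - 4ac = (0.92)^2 - 4*(0.37)*1 = 0.8464 - (1.48) = -0.6336.
  D < 0, so the roots are the complex-conjugate pair z = (-b +/- i sqrt(-D)) / (2a) = -1.2432 +/- 1.0757i.
  For a conjugate pair |z|^2 = z * conj(z) = (product of roots) = c/a = 1/(0.37) = 2.702703, so |z| = sqrt(2.702703) = 1.644 for both roots.
Moduli of all roots: 4.0000, 1.6440, 1.6440.
All moduli strictly greater than 1? Yes.
Verdict: Stationary.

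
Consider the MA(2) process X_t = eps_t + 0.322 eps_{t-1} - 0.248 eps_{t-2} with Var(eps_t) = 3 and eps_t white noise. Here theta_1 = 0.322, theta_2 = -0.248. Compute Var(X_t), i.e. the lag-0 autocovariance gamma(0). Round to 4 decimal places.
\gamma(0) = 3.4956

For an MA(q) process X_t = eps_t + sum_i theta_i eps_{t-i} with
Var(eps_t) = sigma^2, the variance is
  gamma(0) = sigma^2 * (1 + sum_i theta_i^2).
  sum_i theta_i^2 = (0.322)^2 + (-0.248)^2 = 0.103684 + 0.061504 = 0.165188.
  gamma(0) = 3 * (1 + 0.165188) = 3 * 1.165188 = 3.495564, which rounds to 3.4956.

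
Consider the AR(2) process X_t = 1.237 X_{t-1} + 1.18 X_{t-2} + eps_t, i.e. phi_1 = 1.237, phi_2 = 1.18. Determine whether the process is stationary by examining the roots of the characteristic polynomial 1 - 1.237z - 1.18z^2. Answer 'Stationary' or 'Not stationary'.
\text{Not stationary}

The AR(p) characteristic polynomial is P(z) = 1 - 1.237z - 1.18z^2.
Stationarity requires all roots to lie outside the unit circle, i.e. |z| > 1 for every root.
Set 1 + (-1.237) z + (-1.18) z^2 = 0, i.e. a z^2 + b z + c = 0 with a = -1.18, b = -1.237, c = 1.
Discriminant D = b^2 - 4ac = (-1.237)^2 - 4*(-1.18)*1 = 1.530169 - (-4.72) = 6.250169.
D >= 0, so the roots are real: z = (-b +/- sqrt(D)) / (2a) = (1.237 +/- 2.500034) / (-2.36).
  z_1 = (1.237 + 2.500034) / (-2.36) = -1.5835,   |z_1| = 1.5835.
  z_2 = (1.237 - 2.500034) / (-2.36) = 0.5352,   |z_2| = 0.5352.
Moduli of all roots: 1.5835, 0.5352.
All moduli strictly greater than 1? No.
Verdict: Not stationary.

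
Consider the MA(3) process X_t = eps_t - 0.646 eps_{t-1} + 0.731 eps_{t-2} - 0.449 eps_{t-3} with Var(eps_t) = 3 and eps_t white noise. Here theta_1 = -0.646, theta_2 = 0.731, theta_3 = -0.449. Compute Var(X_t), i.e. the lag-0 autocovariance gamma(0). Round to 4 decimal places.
\gamma(0) = 6.4598

For an MA(q) process X_t = eps_t + sum_i theta_i eps_{t-i} with
Var(eps_t) = sigma^2, the variance is
  gamma(0) = sigma^2 * (1 + sum_i theta_i^2).
  sum_i theta_i^2 = (-0.646)^2 + (0.731)^2 + (-0.449)^2 = 0.417316 + 0.534361 + 0.201601 = 1.153278.
  gamma(0) = 3 * (1 + 1.153278) = 3 * 2.153278 = 6.459834, which rounds to 6.4598.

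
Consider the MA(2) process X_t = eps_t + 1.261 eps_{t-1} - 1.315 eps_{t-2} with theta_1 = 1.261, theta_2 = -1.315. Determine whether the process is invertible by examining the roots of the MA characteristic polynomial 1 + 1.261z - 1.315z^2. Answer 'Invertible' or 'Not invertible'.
\text{Not invertible}

The MA(q) characteristic polynomial is P(z) = 1 + 1.261z - 1.315z^2.
Invertibility requires all roots to lie outside the unit circle, i.e. |z| > 1 for every root.
Set 1 + (1.261) z + (-1.315) z^2 = 0, i.e. a z^2 + b z + c = 0 with a = -1.315, b = 1.261, c = 1.
Discriminant D = b^2 - 4ac = (1.261)^2 - 4*(-1.315)*1 = 1.590121 - (-5.26) = 6.850121.
D >= 0, so the roots are real: z = (-b +/- sqrt(D)) / (2a) = (-1.261 +/- 2.617274) / (-2.63).
  z_1 = (-1.261 + 2.617274) / (-2.63) = -0.5157,   |z_1| = 0.5157.
  z_2 = (-1.261 - 2.617274) / (-2.63) = 1.4746,   |z_2| = 1.4746.
Moduli of all roots: 0.5157, 1.4746.
All moduli strictly greater than 1? No.
Verdict: Not invertible.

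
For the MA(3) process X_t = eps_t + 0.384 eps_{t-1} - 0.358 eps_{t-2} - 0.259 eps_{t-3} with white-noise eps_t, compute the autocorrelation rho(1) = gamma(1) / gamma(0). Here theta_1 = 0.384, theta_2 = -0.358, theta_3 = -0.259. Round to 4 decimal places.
\rho(1) = 0.2527

For an MA(q) process with theta_0 = 1, the autocovariance is
  gamma(k) = sigma^2 * sum_{i=0..q-k} theta_i * theta_{i+k},
and rho(k) = gamma(k) / gamma(0). Sigma^2 cancels.
  numerator   = (1)*(0.384) + (0.384)*(-0.358) + (-0.358)*(-0.259) = 0.33925.
  denominator = (1)^2 + (0.384)^2 + (-0.358)^2 + (-0.259)^2 = 1.342701.
  rho(1) = 0.33925 / 1.342701 = 0.2527.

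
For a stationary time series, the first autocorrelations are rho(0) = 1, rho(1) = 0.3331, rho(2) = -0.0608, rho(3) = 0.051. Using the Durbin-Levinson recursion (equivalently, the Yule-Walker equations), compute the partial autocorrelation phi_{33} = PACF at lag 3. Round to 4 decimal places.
\phi_{33} = 0.1630

The PACF at lag k is phi_{kk}, the last component of the solution
to the Yule-Walker system G_k phi = r_k where
  (G_k)_{ij} = rho(|i - j|), (r_k)_i = rho(i), i,j = 1..k.
Equivalently, Durbin-Levinson gives phi_{kk} iteratively:
  phi_{11} = rho(1)
  phi_{kk} = [rho(k) - sum_{j=1..k-1} phi_{k-1,j} rho(k-j)]
            / [1 - sum_{j=1..k-1} phi_{k-1,j} rho(j)],
  phi_{k,j} = phi_{k-1,j} - phi_{kk} phi_{k-1,k-j},  j = 1..k-1.
Step k = 1:
  phi_11 = rho(1) = 0.3331.
Step k = 2:
  phi_22 = [rho(2) - phi_11 rho(1)] / [1 - phi_11 rho(1)] = [-0.0608 - (0.3331)(0.3331)] / [1 - (0.3331)(0.3331)]
         = -0.17175561 / 0.88904439 = -0.193191.
  Update: phi_21 = phi_11 - phi_22 phi_11 = 0.3331 - (-0.193191)(0.3331) = 0.397452.
Step k = 3:
  phi_33 = [rho(3) - phi_21 rho(2) - phi_22 rho(1)] / [1 - phi_21 rho(1) - phi_22 rho(2)]
    numerator   = 0.051 - (0.397452)(-0.0608) - (-0.193191)(0.3331) = 0.13951709
    denominator = 1 - (0.397452)(0.3331) - (-0.193191)(-0.0608) = 0.85586271
  phi_33 = 0.13951709 / 0.85586271 = 0.163.
Therefore phi_{33} = 0.1630.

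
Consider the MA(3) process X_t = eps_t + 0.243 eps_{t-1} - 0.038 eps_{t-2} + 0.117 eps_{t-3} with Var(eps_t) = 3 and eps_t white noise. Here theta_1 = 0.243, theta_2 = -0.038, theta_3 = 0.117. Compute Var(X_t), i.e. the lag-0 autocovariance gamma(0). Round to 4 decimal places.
\gamma(0) = 3.2225

For an MA(q) process X_t = eps_t + sum_i theta_i eps_{t-i} with
Var(eps_t) = sigma^2, the variance is
  gamma(0) = sigma^2 * (1 + sum_i theta_i^2).
  sum_i theta_i^2 = (0.243)^2 + (-0.038)^2 + (0.117)^2 = 0.059049 + 0.001444 + 0.013689 = 0.074182.
  gamma(0) = 3 * (1 + 0.074182) = 3 * 1.074182 = 3.222546, which rounds to 3.2225.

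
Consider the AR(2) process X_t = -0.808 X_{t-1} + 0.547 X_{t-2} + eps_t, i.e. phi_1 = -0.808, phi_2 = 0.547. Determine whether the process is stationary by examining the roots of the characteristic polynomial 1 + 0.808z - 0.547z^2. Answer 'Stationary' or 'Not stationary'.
\text{Not stationary}

The AR(p) characteristic polynomial is P(z) = 1 + 0.808z - 0.547z^2.
Stationarity requires all roots to lie outside the unit circle, i.e. |z| > 1 for every root.
Set 1 + (0.808) z + (-0.547) z^2 = 0, i.e. a z^2 + b z + c = 0 with a = -0.547, b = 0.808, c = 1.
Discriminant D = b^2 - 4ac = (0.808)^2 - 4*(-0.547)*1 = 0.652864 - (-2.188) = 2.840864.
D >= 0, so the roots are real: z = (-b +/- sqrt(D)) / (2a) = (-0.808 +/- 1.685486) / (-1.094).
  z_1 = (-0.808 + 1.685486) / (-1.094) = -0.8021,   |z_1| = 0.8021.
  z_2 = (-0.808 - 1.685486) / (-1.094) = 2.2792,   |z_2| = 2.2792.
Moduli of all roots: 0.8021, 2.2792.
All moduli strictly greater than 1? No.
Verdict: Not stationary.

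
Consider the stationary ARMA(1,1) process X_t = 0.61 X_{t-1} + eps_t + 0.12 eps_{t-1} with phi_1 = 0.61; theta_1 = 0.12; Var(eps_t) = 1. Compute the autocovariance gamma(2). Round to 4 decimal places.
\gamma(2) = 0.7611

Multiply the model equation by X_{t-k} and take expectations. With theta_0 = psi_0 = 1 and psi_j the MA(infinity) weights, this gives
  gamma(k) - sum_i phi_i gamma(k-i) = c_k,
  c_k = sigma^2 * sum_{j=k..q} theta_j psi_{j-k}   (c_k = 0 for k > q),
using gamma(-m) = gamma(m).
psi-weights needed (psi_j = theta_j + sum_i phi_i psi_{j-i}):
  psi_1 = theta_1 + phi_1 = 0.12 + (0.61) = 0.73
Right-hand sides:
  c_0 = sigma^2 (1 + theta_1 psi_1) = 1 * (1 + (0.12)(0.73)) = 1 * 1.0876 = 1.0876
  c_1 = sigma^2 theta_1 = 1 * (0.12) = 0.12
  c_2 = 0
Equations for k = 0 and k = 1 (AR order 1):
  gamma(0) = phi_1 gamma(1) + c_0
  gamma(1) = phi_1 gamma(0) + c_1
Substituting the second into the first: gamma(0) (1 - phi_1^2) = c_0 + phi_1 c_1, so
  gamma(0) = (c_0 + phi_1 c_1) / (1 - phi_1^2) = (1.0876 + (0.61)(0.12)) / (1 - (0.61)^2) = 1.1608 / 0.6279 = 1.848702.
  gamma(1) = phi_1 gamma(0) + c_1 = (0.61)(1.848702) + (0.12) = 1.247708.
For k = 2 (> q): gamma(2) = phi_1 gamma(1) = (0.61)(1.247708) = 0.761102.
Therefore gamma(2) = 0.7611 (to 4 decimal places).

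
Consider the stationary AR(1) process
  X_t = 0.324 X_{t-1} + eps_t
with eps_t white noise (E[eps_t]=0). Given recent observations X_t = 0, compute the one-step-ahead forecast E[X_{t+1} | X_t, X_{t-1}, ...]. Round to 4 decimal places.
E[X_{t+1} \mid \mathcal F_t] = 0.0000

For an AR(p) model X_t = c + sum_i phi_i X_{t-i} + eps_t, the
one-step-ahead conditional mean is
  E[X_{t+1} | X_t, ...] = c + sum_i phi_i X_{t+1-i}.
Substitute known values:
  E[X_{t+1} | ...] = (0.324) * (0)
                   = 0.0000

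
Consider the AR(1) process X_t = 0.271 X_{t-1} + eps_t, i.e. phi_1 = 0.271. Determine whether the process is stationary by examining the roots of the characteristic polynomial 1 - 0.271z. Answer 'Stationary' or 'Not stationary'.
\text{Stationary}

The AR(p) characteristic polynomial is P(z) = 1 - 0.271z.
Stationarity requires all roots to lie outside the unit circle, i.e. |z| > 1 for every root.
This is linear in z: 1 + (-0.271) z = 0  =>  z = -1/(-0.271) = 3.690037,  |z| = 3.690037.
Moduli of all roots: 3.6900.
All moduli strictly greater than 1? Yes.
Verdict: Stationary.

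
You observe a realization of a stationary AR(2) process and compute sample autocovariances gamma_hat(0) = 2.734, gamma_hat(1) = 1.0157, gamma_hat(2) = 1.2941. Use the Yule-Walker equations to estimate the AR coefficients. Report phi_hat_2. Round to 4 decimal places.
\hat\phi_{2} = 0.3890

The Yule-Walker equations for an AR(p) process read, in matrix form,
  Gamma_p phi = r_p,   with   (Gamma_p)_{ij} = gamma(|i - j|),
                       (r_p)_i = gamma(i),   i,j = 1..p.
Substitute the sample gammas (Toeplitz matrix and right-hand side of size 2):
  Gamma_p = [[2.734, 1.0157], [1.0157, 2.734]]
  r_p     = [1.0157, 1.2941]
Written out:
  2.734 phi_1 + 1.0157 phi_2 = 1.0157
  1.0157 phi_1 + 2.734 phi_2 = 1.2941
Solve by Cramer's rule:
  det = gamma(0)^2 - gamma(1)^2 = (2.734)^2 - (1.0157)^2 = 7.474756 - 1.03164649 = 6.44310951
  phi_hat_1 = [gamma(1) gamma(0) - gamma(1) gamma(2)] / det = [(1.0157)(2.734) - (1.0157)(1.2941)] / 6.44310951 = 1.46250643 / 6.44310951 = 0.227
  phi_hat_2 = [gamma(0) gamma(2) - gamma(1)^2] / det = [(2.734)(1.2941) - (1.0157)^2] / 6.44310951 = 2.50642291 / 6.44310951 = 0.389
So phi_hat = [0.2270, 0.3890].
Therefore phi_hat_2 = 0.3890.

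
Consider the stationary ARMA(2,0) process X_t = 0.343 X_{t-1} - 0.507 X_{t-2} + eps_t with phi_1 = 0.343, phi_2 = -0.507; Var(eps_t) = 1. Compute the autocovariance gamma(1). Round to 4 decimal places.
\gamma(1) = 0.3231

Multiply the model equation by X_{t-k} and take expectations. With theta_0 = psi_0 = 1 and psi_j the MA(infinity) weights, this gives
  gamma(k) - sum_i phi_i gamma(k-i) = c_k,
  c_k = sigma^2 * sum_{j=k..q} theta_j psi_{j-k}   (c_k = 0 for k > q),
using gamma(-m) = gamma(m).
Pure AR (q = 0): c_0 = sigma^2 = 1, c_k = 0 for k >= 1.
Equations for k = 0, 1, 2 (AR order 2, c_2 = 0):
  (E0) gamma(0) = phi_1 gamma(1) + phi_2 gamma(2) + c_0
  (E1) gamma(1) = phi_1 gamma(0) + phi_2 gamma(1) + c_1
  (E2) gamma(2) = phi_1 gamma(1) + phi_2 gamma(0)
From (E1): gamma(1) = A gamma(0) + B with
  A = phi_1 / (1 - phi_2) = 0.343 / 1.507 = 0.227605,   B = c_1 / (1 - phi_2) = 0 / 1.507 = 0.
Insert (E2) into (E0): gamma(0) (1 - phi_2^2) = phi_1 (1 + phi_2) gamma(1) + c_0.
  phi_1 (1 + phi_2) = (0.343)(0.493) = 0.169099,   1 - phi_2^2 = 0.742951.
Replace gamma(1) by A gamma(0) + B and collect gamma(0):
  gamma(0) [0.742951 - (0.169099)(0.227605)] = c_0 = 1
  gamma(0) * 0.704463 = 1
  gamma(0) = 1 / 0.704463 = 1.41952.
  gamma(1) = A gamma(0) = (0.227605)(1.41952) = 0.323089.
Therefore gamma(1) = 0.3231 (to 4 decimal places).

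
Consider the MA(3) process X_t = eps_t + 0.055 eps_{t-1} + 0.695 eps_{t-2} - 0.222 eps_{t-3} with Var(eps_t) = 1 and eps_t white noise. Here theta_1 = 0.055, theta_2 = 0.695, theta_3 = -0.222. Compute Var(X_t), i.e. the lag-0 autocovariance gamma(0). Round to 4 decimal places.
\gamma(0) = 1.5353

For an MA(q) process X_t = eps_t + sum_i theta_i eps_{t-i} with
Var(eps_t) = sigma^2, the variance is
  gamma(0) = sigma^2 * (1 + sum_i theta_i^2).
  sum_i theta_i^2 = (0.055)^2 + (0.695)^2 + (-0.222)^2 = 0.003025 + 0.483025 + 0.049284 = 0.535334.
  gamma(0) = 1 * (1 + 0.535334) = 1 * 1.535334 = 1.535334, which rounds to 1.5353.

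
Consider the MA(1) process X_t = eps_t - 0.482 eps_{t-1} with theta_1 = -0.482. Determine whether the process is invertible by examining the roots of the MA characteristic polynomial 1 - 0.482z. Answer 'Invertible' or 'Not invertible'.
\text{Invertible}

The MA(q) characteristic polynomial is P(z) = 1 - 0.482z.
Invertibility requires all roots to lie outside the unit circle, i.e. |z| > 1 for every root.
This is linear in z: 1 + (-0.482) z = 0  =>  z = -1/(-0.482) = 2.074689,  |z| = 2.074689.
Moduli of all roots: 2.0747.
All moduli strictly greater than 1? Yes.
Verdict: Invertible.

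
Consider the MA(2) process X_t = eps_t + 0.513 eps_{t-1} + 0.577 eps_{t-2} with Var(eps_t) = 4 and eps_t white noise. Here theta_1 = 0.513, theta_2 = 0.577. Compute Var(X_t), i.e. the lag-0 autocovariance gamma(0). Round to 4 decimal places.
\gamma(0) = 6.3844

For an MA(q) process X_t = eps_t + sum_i theta_i eps_{t-i} with
Var(eps_t) = sigma^2, the variance is
  gamma(0) = sigma^2 * (1 + sum_i theta_i^2).
  sum_i theta_i^2 = (0.513)^2 + (0.577)^2 = 0.263169 + 0.332929 = 0.596098.
  gamma(0) = 4 * (1 + 0.596098) = 4 * 1.596098 = 6.384392, which rounds to 6.3844.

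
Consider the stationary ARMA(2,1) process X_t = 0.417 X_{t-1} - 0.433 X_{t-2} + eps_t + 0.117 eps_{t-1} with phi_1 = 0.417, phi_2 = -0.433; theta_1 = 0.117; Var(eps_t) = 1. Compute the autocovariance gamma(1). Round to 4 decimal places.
\gamma(1) = 0.5049

Multiply the model equation by X_{t-k} and take expectations. With theta_0 = psi_0 = 1 and psi_j the MA(infinity) weights, this gives
  gamma(k) - sum_i phi_i gamma(k-i) = c_k,
  c_k = sigma^2 * sum_{j=k..q} theta_j psi_{j-k}   (c_k = 0 for k > q),
using gamma(-m) = gamma(m).
psi-weights needed (psi_j = theta_j + sum_i phi_i psi_{j-i}):
  psi_1 = theta_1 + phi_1 = 0.117 + (0.417) = 0.534
Right-hand sides:
  c_0 = sigma^2 (1 + theta_1 psi_1) = 1 * (1 + (0.117)(0.534)) = 1 * 1.062478 = 1.062478
  c_1 = sigma^2 theta_1 = 1 * (0.117) = 0.117
  c_2 = 0
Equations for k = 0, 1, 2 (AR order 2, c_2 = 0):
  (E0) gamma(0) = phi_1 gamma(1) + phi_2 gamma(2) + c_0
  (E1) gamma(1) = phi_1 gamma(0) + phi_2 gamma(1) + c_1
  (E2) gamma(2) = phi_1 gamma(1) + phi_2 gamma(0)
From (E1): gamma(1) = A gamma(0) + B with
  A = phi_1 / (1 - phi_2) = 0.417 / 1.433 = 0.290998,   B = c_1 / (1 - phi_2) = 0.117 / 1.433 = 0.081647.
Insert (E2) into (E0): gamma(0) (1 - phi_2^2) = phi_1 (1 + phi_2) gamma(1) + c_0.
  phi_1 (1 + phi_2) = (0.417)(0.567) = 0.236439,   1 - phi_2^2 = 0.812511.
Replace gamma(1) by A gamma(0) + B and collect gamma(0):
  gamma(0) [0.812511 - (0.236439)(0.290998)] = (0.236439)(0.081647) + 1.062478
  gamma(0) * 0.743708 = 1.081783
  gamma(0) = 1.081783 / 0.743708 = 1.45458.
  gamma(1) = A gamma(0) + B = (0.290998)(1.45458) + (0.081647) = 0.504927.
Therefore gamma(1) = 0.5049 (to 4 decimal places).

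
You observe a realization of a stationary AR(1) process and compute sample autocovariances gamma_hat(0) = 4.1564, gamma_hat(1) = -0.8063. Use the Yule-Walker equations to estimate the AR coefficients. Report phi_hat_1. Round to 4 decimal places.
\hat\phi_{1} = -0.1940

The Yule-Walker equations for an AR(p) process read, in matrix form,
  Gamma_p phi = r_p,   with   (Gamma_p)_{ij} = gamma(|i - j|),
                       (r_p)_i = gamma(i),   i,j = 1..p.
Substitute the sample gammas (Toeplitz matrix and right-hand side of size 1):
  Gamma_p = [[4.1564]]
  r_p     = [-0.8063]
With p = 1 this is the single equation gamma(0) phi_1 = gamma(1):
  phi_hat_1 = gamma(1) / gamma(0) = -0.8063 / 4.1564 = -0.1940.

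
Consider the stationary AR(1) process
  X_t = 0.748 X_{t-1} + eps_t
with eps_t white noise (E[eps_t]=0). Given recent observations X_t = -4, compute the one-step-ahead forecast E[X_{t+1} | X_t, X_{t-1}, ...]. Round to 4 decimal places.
E[X_{t+1} \mid \mathcal F_t] = -2.9920

For an AR(p) model X_t = c + sum_i phi_i X_{t-i} + eps_t, the
one-step-ahead conditional mean is
  E[X_{t+1} | X_t, ...] = c + sum_i phi_i X_{t+1-i}.
Substitute known values:
  E[X_{t+1} | ...] = (0.748) * (-4)
                   = -2.9920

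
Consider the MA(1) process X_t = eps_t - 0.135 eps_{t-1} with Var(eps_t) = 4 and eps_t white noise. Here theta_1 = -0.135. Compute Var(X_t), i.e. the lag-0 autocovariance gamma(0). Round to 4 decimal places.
\gamma(0) = 4.0729

For an MA(q) process X_t = eps_t + sum_i theta_i eps_{t-i} with
Var(eps_t) = sigma^2, the variance is
  gamma(0) = sigma^2 * (1 + sum_i theta_i^2).
  sum_i theta_i^2 = (-0.135)^2 = 0.018225.
  gamma(0) = 4 * (1 + 0.018225) = 4 * 1.018225 = 4.0729.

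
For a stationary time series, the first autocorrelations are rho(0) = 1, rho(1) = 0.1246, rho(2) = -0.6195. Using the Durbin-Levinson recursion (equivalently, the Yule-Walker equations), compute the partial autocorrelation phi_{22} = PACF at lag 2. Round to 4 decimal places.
\phi_{22} = -0.6450

The PACF at lag k is phi_{kk}, the last component of the solution
to the Yule-Walker system G_k phi = r_k where
  (G_k)_{ij} = rho(|i - j|), (r_k)_i = rho(i), i,j = 1..k.
Equivalently, Durbin-Levinson gives phi_{kk} iteratively:
  phi_{11} = rho(1)
  phi_{kk} = [rho(k) - sum_{j=1..k-1} phi_{k-1,j} rho(k-j)]
            / [1 - sum_{j=1..k-1} phi_{k-1,j} rho(j)],
  phi_{k,j} = phi_{k-1,j} - phi_{kk} phi_{k-1,k-j},  j = 1..k-1.
Step k = 1:
  phi_11 = rho(1) = 0.1246.
Step k = 2:
  phi_22 = [rho(2) - phi_11 rho(1)] / [1 - phi_11 rho(1)] = [-0.6195 - (0.1246)(0.1246)] / [1 - (0.1246)(0.1246)]
         = -0.63502516 / 0.98447484 = -0.645.
Therefore phi_{22} = -0.6450.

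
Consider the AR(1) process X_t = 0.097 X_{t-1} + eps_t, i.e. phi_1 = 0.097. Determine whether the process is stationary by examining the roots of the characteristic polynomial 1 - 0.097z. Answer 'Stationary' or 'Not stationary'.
\text{Stationary}

The AR(p) characteristic polynomial is P(z) = 1 - 0.097z.
Stationarity requires all roots to lie outside the unit circle, i.e. |z| > 1 for every root.
This is linear in z: 1 + (-0.097) z = 0  =>  z = -1/(-0.097) = 10.309278,  |z| = 10.309278.
Moduli of all roots: 10.3093.
All moduli strictly greater than 1? Yes.
Verdict: Stationary.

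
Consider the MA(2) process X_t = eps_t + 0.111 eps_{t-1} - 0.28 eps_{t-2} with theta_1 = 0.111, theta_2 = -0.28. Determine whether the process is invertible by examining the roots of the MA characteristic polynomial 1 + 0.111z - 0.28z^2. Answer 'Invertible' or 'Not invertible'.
\text{Invertible}

The MA(q) characteristic polynomial is P(z) = 1 + 0.111z - 0.28z^2.
Invertibility requires all roots to lie outside the unit circle, i.e. |z| > 1 for every root.
Set 1 + (0.111) z + (-0.28) z^2 = 0, i.e. a z^2 + b z + c = 0 with a = -0.28, b = 0.111, c = 1.
Discriminant D = b^2 - 4ac = (0.111)^2 - 4*(-0.28)*1 = 0.012321 - (-1.12) = 1.132321.
D >= 0, so the roots are real: z = (-b +/- sqrt(D)) / (2a) = (-0.111 +/- 1.064106) / (-0.56).
  z_1 = (-0.111 + 1.064106) / (-0.56) = -1.702,   |z_1| = 1.702.
  z_2 = (-0.111 - 1.064106) / (-0.56) = 2.0984,   |z_2| = 2.0984.
Moduli of all roots: 1.7020, 2.0984.
All moduli strictly greater than 1? Yes.
Verdict: Invertible.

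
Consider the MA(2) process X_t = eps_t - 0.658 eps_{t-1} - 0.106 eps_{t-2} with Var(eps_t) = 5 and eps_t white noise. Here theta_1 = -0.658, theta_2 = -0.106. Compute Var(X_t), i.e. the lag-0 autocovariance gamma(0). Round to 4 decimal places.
\gamma(0) = 7.2210

For an MA(q) process X_t = eps_t + sum_i theta_i eps_{t-i} with
Var(eps_t) = sigma^2, the variance is
  gamma(0) = sigma^2 * (1 + sum_i theta_i^2).
  sum_i theta_i^2 = (-0.658)^2 + (-0.106)^2 = 0.432964 + 0.011236 = 0.4442.
  gamma(0) = 5 * (1 + 0.4442) = 5 * 1.4442 = 7.221, which rounds to 7.2210.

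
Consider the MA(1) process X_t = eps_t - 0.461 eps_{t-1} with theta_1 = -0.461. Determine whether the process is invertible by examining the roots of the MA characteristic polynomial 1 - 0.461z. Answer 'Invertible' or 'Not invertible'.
\text{Invertible}

The MA(q) characteristic polynomial is P(z) = 1 - 0.461z.
Invertibility requires all roots to lie outside the unit circle, i.e. |z| > 1 for every root.
This is linear in z: 1 + (-0.461) z = 0  =>  z = -1/(-0.461) = 2.169197,  |z| = 2.169197.
Moduli of all roots: 2.1692.
All moduli strictly greater than 1? Yes.
Verdict: Invertible.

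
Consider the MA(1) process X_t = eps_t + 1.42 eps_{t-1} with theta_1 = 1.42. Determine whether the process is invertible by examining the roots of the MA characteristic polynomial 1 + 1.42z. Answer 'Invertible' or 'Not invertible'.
\text{Not invertible}

The MA(q) characteristic polynomial is P(z) = 1 + 1.42z.
Invertibility requires all roots to lie outside the unit circle, i.e. |z| > 1 for every root.
This is linear in z: 1 + (1.42) z = 0  =>  z = -1/(1.42) = -0.704225,  |z| = 0.704225.
Moduli of all roots: 0.7042.
All moduli strictly greater than 1? No.
Verdict: Not invertible.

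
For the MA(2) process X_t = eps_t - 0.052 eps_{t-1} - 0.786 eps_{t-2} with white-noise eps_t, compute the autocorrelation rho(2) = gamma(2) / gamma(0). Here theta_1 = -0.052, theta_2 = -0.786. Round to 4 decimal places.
\rho(2) = -0.4850

For an MA(q) process with theta_0 = 1, the autocovariance is
  gamma(k) = sigma^2 * sum_{i=0..q-k} theta_i * theta_{i+k},
and rho(k) = gamma(k) / gamma(0). Sigma^2 cancels.
  numerator   = (1)*(-0.786) = -0.786.
  denominator = (1)^2 + (-0.052)^2 + (-0.786)^2 = 1.6205.
  rho(2) = -0.786 / 1.6205 = -0.4850.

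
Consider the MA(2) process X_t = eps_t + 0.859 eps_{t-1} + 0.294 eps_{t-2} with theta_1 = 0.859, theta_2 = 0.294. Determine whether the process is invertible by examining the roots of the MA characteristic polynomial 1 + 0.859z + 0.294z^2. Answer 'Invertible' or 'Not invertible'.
\text{Invertible}

The MA(q) characteristic polynomial is P(z) = 1 + 0.859z + 0.294z^2.
Invertibility requires all roots to lie outside the unit circle, i.e. |z| > 1 for every root.
Set 1 + (0.859) z + (0.294) z^2 = 0, i.e. a z^2 + b z + c = 0 with a = 0.294, b = 0.859, c = 1.
Discriminant D = b^2 - 4ac = (0.859)^2 - 4*(0.294)*1 = 0.737881 - (1.176) = -0.438119.
D < 0, so the roots are the complex-conjugate pair z = (-b +/- i sqrt(-D)) / (2a) = -1.4609 +/- 1.1257i.
For a conjugate pair |z|^2 = z * conj(z) = (product of roots) = c/a = 1/(0.294) = 3.401361, so |z| = sqrt(3.401361) = 1.8443 for both roots.
Moduli of all roots: 1.8443, 1.8443.
All moduli strictly greater than 1? Yes.
Verdict: Invertible.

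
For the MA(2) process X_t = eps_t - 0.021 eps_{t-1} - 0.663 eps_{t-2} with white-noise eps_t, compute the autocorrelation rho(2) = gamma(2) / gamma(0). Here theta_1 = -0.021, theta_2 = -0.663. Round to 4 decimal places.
\rho(2) = -0.4604

For an MA(q) process with theta_0 = 1, the autocovariance is
  gamma(k) = sigma^2 * sum_{i=0..q-k} theta_i * theta_{i+k},
and rho(k) = gamma(k) / gamma(0). Sigma^2 cancels.
  numerator   = (1)*(-0.663) = -0.663.
  denominator = (1)^2 + (-0.021)^2 + (-0.663)^2 = 1.44001.
  rho(2) = -0.663 / 1.44001 = -0.4604.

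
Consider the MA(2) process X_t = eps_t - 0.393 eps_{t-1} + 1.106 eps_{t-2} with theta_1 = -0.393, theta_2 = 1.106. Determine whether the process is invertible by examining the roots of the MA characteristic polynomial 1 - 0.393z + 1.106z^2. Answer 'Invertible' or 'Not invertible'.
\text{Not invertible}

The MA(q) characteristic polynomial is P(z) = 1 - 0.393z + 1.106z^2.
Invertibility requires all roots to lie outside the unit circle, i.e. |z| > 1 for every root.
Set 1 + (-0.393) z + (1.106) z^2 = 0, i.e. a z^2 + b z + c = 0 with a = 1.106, b = -0.393, c = 1.
Discriminant D = b^2 - 4ac = (-0.393)^2 - 4*(1.106)*1 = 0.154449 - (4.424) = -4.269551.
D < 0, so the roots are the complex-conjugate pair z = (-b +/- i sqrt(-D)) / (2a) = 0.1777 +/- 0.9341i.
For a conjugate pair |z|^2 = z * conj(z) = (product of roots) = c/a = 1/(1.106) = 0.904159, so |z| = sqrt(0.904159) = 0.9509 for both roots.
Moduli of all roots: 0.9509, 0.9509.
All moduli strictly greater than 1? No.
Verdict: Not invertible.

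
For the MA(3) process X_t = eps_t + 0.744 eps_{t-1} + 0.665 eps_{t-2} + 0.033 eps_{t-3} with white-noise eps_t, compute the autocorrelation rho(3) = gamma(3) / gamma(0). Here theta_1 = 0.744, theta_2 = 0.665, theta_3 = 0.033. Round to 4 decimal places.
\rho(3) = 0.0165

For an MA(q) process with theta_0 = 1, the autocovariance is
  gamma(k) = sigma^2 * sum_{i=0..q-k} theta_i * theta_{i+k},
and rho(k) = gamma(k) / gamma(0). Sigma^2 cancels.
  numerator   = (1)*(0.033) = 0.033.
  denominator = (1)^2 + (0.744)^2 + (0.665)^2 + (0.033)^2 = 1.99685.
  rho(3) = 0.033 / 1.99685 = 0.0165.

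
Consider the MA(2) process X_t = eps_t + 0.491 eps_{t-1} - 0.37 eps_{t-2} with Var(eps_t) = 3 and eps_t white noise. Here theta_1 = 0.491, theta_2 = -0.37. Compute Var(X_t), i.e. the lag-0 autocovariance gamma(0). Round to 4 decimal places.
\gamma(0) = 4.1339

For an MA(q) process X_t = eps_t + sum_i theta_i eps_{t-i} with
Var(eps_t) = sigma^2, the variance is
  gamma(0) = sigma^2 * (1 + sum_i theta_i^2).
  sum_i theta_i^2 = (0.491)^2 + (-0.37)^2 = 0.241081 + 0.1369 = 0.377981.
  gamma(0) = 3 * (1 + 0.377981) = 3 * 1.377981 = 4.133943, which rounds to 4.1339.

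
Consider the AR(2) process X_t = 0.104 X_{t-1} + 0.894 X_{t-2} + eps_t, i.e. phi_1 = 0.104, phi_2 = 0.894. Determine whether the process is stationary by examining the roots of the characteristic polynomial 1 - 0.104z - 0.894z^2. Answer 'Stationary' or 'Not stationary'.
\text{Stationary}

The AR(p) characteristic polynomial is P(z) = 1 - 0.104z - 0.894z^2.
Stationarity requires all roots to lie outside the unit circle, i.e. |z| > 1 for every root.
Set 1 + (-0.104) z + (-0.894) z^2 = 0, i.e. a z^2 + b z + c = 0 with a = -0.894, b = -0.104, c = 1.
Discriminant D = b^2 - 4ac = (-0.104)^2 - 4*(-0.894)*1 = 0.010816 - (-3.576) = 3.586816.
D >= 0, so the roots are real: z = (-b +/- sqrt(D)) / (2a) = (0.104 +/- 1.893889) / (-1.788).
  z_1 = (0.104 + 1.893889) / (-1.788) = -1.1174,   |z_1| = 1.1174.
  z_2 = (0.104 - 1.893889) / (-1.788) = 1.0011,   |z_2| = 1.0011.
Moduli of all roots: 1.1174, 1.0011.
All moduli strictly greater than 1? Yes.
Verdict: Stationary.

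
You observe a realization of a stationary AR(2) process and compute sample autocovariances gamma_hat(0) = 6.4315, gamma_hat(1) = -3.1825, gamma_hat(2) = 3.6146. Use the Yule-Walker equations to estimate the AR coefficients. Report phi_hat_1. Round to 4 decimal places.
\hat\phi_{1} = -0.2870

The Yule-Walker equations for an AR(p) process read, in matrix form,
  Gamma_p phi = r_p,   with   (Gamma_p)_{ij} = gamma(|i - j|),
                       (r_p)_i = gamma(i),   i,j = 1..p.
Substitute the sample gammas (Toeplitz matrix and right-hand side of size 2):
  Gamma_p = [[6.4315, -3.1825], [-3.1825, 6.4315]]
  r_p     = [-3.1825, 3.6146]
Written out:
  6.4315 phi_1 - 3.1825 phi_2 = -3.1825
  -3.1825 phi_1 + 6.4315 phi_2 = 3.6146
Solve by Cramer's rule:
  det = gamma(0)^2 - gamma(1)^2 = (6.4315)^2 - (-3.1825)^2 = 41.36419225 - 10.12830625 = 31.235886
  phi_hat_1 = [gamma(1) gamma(0) - gamma(1) gamma(2)] / det = [(-3.1825)(6.4315) - (-3.1825)(3.6146)] / 31.235886 = -8.96478425 / 31.235886 = -0.287
  phi_hat_2 = [gamma(0) gamma(2) - gamma(1)^2] / det = [(6.4315)(3.6146) - (-3.1825)^2] / 31.235886 = 13.11899365 / 31.235886 = 0.42
So phi_hat = [-0.2870, 0.4200].
Therefore phi_hat_1 = -0.2870.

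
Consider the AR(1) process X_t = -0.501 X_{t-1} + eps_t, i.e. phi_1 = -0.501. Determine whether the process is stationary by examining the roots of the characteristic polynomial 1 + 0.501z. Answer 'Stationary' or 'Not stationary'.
\text{Stationary}

The AR(p) characteristic polynomial is P(z) = 1 + 0.501z.
Stationarity requires all roots to lie outside the unit circle, i.e. |z| > 1 for every root.
This is linear in z: 1 + (0.501) z = 0  =>  z = -1/(0.501) = -1.996008,  |z| = 1.996008.
Moduli of all roots: 1.9960.
All moduli strictly greater than 1? Yes.
Verdict: Stationary.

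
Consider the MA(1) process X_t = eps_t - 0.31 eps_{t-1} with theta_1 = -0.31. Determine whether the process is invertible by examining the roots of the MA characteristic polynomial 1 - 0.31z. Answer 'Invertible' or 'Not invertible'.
\text{Invertible}

The MA(q) characteristic polynomial is P(z) = 1 - 0.31z.
Invertibility requires all roots to lie outside the unit circle, i.e. |z| > 1 for every root.
This is linear in z: 1 + (-0.31) z = 0  =>  z = -1/(-0.31) = 3.225806,  |z| = 3.225806.
Moduli of all roots: 3.2258.
All moduli strictly greater than 1? Yes.
Verdict: Invertible.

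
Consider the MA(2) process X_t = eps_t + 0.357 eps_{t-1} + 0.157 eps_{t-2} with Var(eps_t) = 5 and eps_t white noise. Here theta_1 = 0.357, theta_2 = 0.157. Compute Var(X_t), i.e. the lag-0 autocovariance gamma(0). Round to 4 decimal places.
\gamma(0) = 5.7605

For an MA(q) process X_t = eps_t + sum_i theta_i eps_{t-i} with
Var(eps_t) = sigma^2, the variance is
  gamma(0) = sigma^2 * (1 + sum_i theta_i^2).
  sum_i theta_i^2 = (0.357)^2 + (0.157)^2 = 0.127449 + 0.024649 = 0.152098.
  gamma(0) = 5 * (1 + 0.152098) = 5 * 1.152098 = 5.76049, which rounds to 5.7605.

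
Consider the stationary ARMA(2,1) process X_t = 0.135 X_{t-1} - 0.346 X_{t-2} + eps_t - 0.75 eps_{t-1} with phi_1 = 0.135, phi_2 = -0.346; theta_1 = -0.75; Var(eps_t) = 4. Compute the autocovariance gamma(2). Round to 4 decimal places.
\gamma(2) = -2.4557

Multiply the model equation by X_{t-k} and take expectations. With theta_0 = psi_0 = 1 and psi_j the MA(infinity) weights, this gives
  gamma(k) - sum_i phi_i gamma(k-i) = c_k,
  c_k = sigma^2 * sum_{j=k..q} theta_j psi_{j-k}   (c_k = 0 for k > q),
using gamma(-m) = gamma(m).
psi-weights needed (psi_j = theta_j + sum_i phi_i psi_{j-i}):
  psi_1 = theta_1 + phi_1 = -0.75 + (0.135) = -0.615
Right-hand sides:
  c_0 = sigma^2 (1 + theta_1 psi_1) = 4 * (1 + (-0.75)(-0.615)) = 4 * 1.46125 = 5.845
  c_1 = sigma^2 theta_1 = 4 * (-0.75) = -3
  c_2 = 0
Equations for k = 0, 1, 2 (AR order 2, c_2 = 0):
  (E0) gamma(0) = phi_1 gamma(1) + phi_2 gamma(2) + c_0
  (E1) gamma(1) = phi_1 gamma(0) + phi_2 gamma(1) + c_1
  (E2) gamma(2) = phi_1 gamma(1) + phi_2 gamma(0)
From (E1): gamma(1) = A gamma(0) + B with
  A = phi_1 / (1 - phi_2) = 0.135 / 1.346 = 0.100297,   B = c_1 / (1 - phi_2) = -3 / 1.346 = -2.228826.
Insert (E2) into (E0): gamma(0) (1 - phi_2^2) = phi_1 (1 + phi_2) gamma(1) + c_0.
  phi_1 (1 + phi_2) = (0.135)(0.654) = 0.08829,   1 - phi_2^2 = 0.880284.
Replace gamma(1) by A gamma(0) + B and collect gamma(0):
  gamma(0) [0.880284 - (0.08829)(0.100297)] = (0.08829)(-2.228826) + 5.845
  gamma(0) * 0.871429 = 5.648217
  gamma(0) = 5.648217 / 0.871429 = 6.481559.
  gamma(1) = A gamma(0) + B = (0.100297)(6.481559) + (-2.228826) = -1.578744.
  gamma(2) = phi_1 gamma(1) + phi_2 gamma(0) = (0.135)(-1.578744) + (-0.346)(6.481559) = -2.45575.
Therefore gamma(2) = -2.4557 (to 4 decimal places).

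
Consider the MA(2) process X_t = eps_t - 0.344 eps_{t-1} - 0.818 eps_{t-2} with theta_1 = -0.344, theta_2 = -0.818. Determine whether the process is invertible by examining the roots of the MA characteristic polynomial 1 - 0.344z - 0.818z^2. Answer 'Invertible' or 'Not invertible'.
\text{Not invertible}

The MA(q) characteristic polynomial is P(z) = 1 - 0.344z - 0.818z^2.
Invertibility requires all roots to lie outside the unit circle, i.e. |z| > 1 for every root.
Set 1 + (-0.344) z + (-0.818) z^2 = 0, i.e. a z^2 + b z + c = 0 with a = -0.818, b = -0.344, c = 1.
Discriminant D = b^2 - 4ac = (-0.344)^2 - 4*(-0.818)*1 = 0.118336 - (-3.272) = 3.390336.
D >= 0, so the roots are real: z = (-b +/- sqrt(D)) / (2a) = (0.344 +/- 1.841287) / (-1.636).
  z_1 = (0.344 + 1.841287) / (-1.636) = -1.3357,   |z_1| = 1.3357.
  z_2 = (0.344 - 1.841287) / (-1.636) = 0.9152,   |z_2| = 0.9152.
Moduli of all roots: 1.3357, 0.9152.
All moduli strictly greater than 1? No.
Verdict: Not invertible.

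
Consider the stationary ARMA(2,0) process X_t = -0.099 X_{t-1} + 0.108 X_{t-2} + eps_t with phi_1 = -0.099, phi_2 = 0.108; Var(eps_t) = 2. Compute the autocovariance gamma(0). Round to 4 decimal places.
\gamma(0) = 2.0488

Multiply the model equation by X_{t-k} and take expectations. With theta_0 = psi_0 = 1 and psi_j the MA(infinity) weights, this gives
  gamma(k) - sum_i phi_i gamma(k-i) = c_k,
  c_k = sigma^2 * sum_{j=k..q} theta_j psi_{j-k}   (c_k = 0 for k > q),
using gamma(-m) = gamma(m).
Pure AR (q = 0): c_0 = sigma^2 = 2, c_k = 0 for k >= 1.
Equations for k = 0, 1, 2 (AR order 2, c_2 = 0):
  (E0) gamma(0) = phi_1 gamma(1) + phi_2 gamma(2) + c_0
  (E1) gamma(1) = phi_1 gamma(0) + phi_2 gamma(1) + c_1
  (E2) gamma(2) = phi_1 gamma(1) + phi_2 gamma(0)
From (E1): gamma(1) = A gamma(0) + B with
  A = phi_1 / (1 - phi_2) = -0.099 / 0.892 = -0.110987,   B = c_1 / (1 - phi_2) = 0 / 0.892 = 0.
Insert (E2) into (E0): gamma(0) (1 - phi_2^2) = phi_1 (1 + phi_2) gamma(1) + c_0.
  phi_1 (1 + phi_2) = (-0.099)(1.108) = -0.109692,   1 - phi_2^2 = 0.988336.
Replace gamma(1) by A gamma(0) + B and collect gamma(0):
  gamma(0) [0.988336 - (-0.109692)(-0.110987)] = c_0 = 2
  gamma(0) * 0.976162 = 2
  gamma(0) = 2 / 0.976162 = 2.048841.
Therefore gamma(0) = 2.0488 (to 4 decimal places).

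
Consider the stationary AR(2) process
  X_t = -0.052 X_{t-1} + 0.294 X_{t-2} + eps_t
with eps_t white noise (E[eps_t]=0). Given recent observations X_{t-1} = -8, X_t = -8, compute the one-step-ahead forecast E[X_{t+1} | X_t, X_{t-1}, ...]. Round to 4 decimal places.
E[X_{t+1} \mid \mathcal F_t] = -1.9360

For an AR(p) model X_t = c + sum_i phi_i X_{t-i} + eps_t, the
one-step-ahead conditional mean is
  E[X_{t+1} | X_t, ...] = c + sum_i phi_i X_{t+1-i}.
Substitute known values:
  E[X_{t+1} | ...] = (-0.052) * (-8) + (0.294) * (-8)
                   = -1.9360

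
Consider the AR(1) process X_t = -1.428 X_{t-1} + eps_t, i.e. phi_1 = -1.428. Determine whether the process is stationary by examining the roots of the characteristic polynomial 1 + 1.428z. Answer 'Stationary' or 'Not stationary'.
\text{Not stationary}

The AR(p) characteristic polynomial is P(z) = 1 + 1.428z.
Stationarity requires all roots to lie outside the unit circle, i.e. |z| > 1 for every root.
This is linear in z: 1 + (1.428) z = 0  =>  z = -1/(1.428) = -0.70028,  |z| = 0.70028.
Moduli of all roots: 0.7003.
All moduli strictly greater than 1? No.
Verdict: Not stationary.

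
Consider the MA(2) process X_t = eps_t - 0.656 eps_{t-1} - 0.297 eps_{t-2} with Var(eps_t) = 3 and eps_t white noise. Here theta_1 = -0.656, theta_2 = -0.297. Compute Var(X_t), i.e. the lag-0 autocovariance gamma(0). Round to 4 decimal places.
\gamma(0) = 4.5556

For an MA(q) process X_t = eps_t + sum_i theta_i eps_{t-i} with
Var(eps_t) = sigma^2, the variance is
  gamma(0) = sigma^2 * (1 + sum_i theta_i^2).
  sum_i theta_i^2 = (-0.656)^2 + (-0.297)^2 = 0.430336 + 0.088209 = 0.518545.
  gamma(0) = 3 * (1 + 0.518545) = 3 * 1.518545 = 4.555635, which rounds to 4.5556.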